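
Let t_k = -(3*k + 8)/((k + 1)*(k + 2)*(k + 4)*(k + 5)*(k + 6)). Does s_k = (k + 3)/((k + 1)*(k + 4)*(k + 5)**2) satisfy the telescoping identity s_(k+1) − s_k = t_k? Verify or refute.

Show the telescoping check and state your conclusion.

s_(k+1) = (k + 4)/((k + 2)*(k + 5)*(k + 6)**2)
s_(k+1) − s_k = ((k + 1)*(k + 4)**2*(k + 5) - (k + 2)*(k + 3)*(k + 6)**2)/((k + 1)*(k + 2)*(k + 4)*(k + 5)**2*(k + 6)**2)
(s_(k+1) − s_k) − t_k = 2*(4*k**2 + 31*k + 52)/(k**7 + 29*k**6 + 349*k**5 + 2243*k**4 + 8230*k**3 + 16988*k**2 + 17880*k + 7200)

Invalid: residual 2*(4*k**2 + 31*k + 52)/(k**7 + 29*k**6 + 349*k**5 + 2243*k**4 + 8230*k**3 + 16988*k**2 + 17880*k + 7200) ≠ 0.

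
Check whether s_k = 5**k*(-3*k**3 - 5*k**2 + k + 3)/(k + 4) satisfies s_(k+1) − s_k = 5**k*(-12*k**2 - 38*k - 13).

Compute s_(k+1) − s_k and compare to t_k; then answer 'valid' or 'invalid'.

Invalid: residual 5**k*(36*k**3 + 249*k**2 + 489*k + 165)/(k**2 + 9*k + 20) ≠ 0.

s_(k+1) = 5**(k + 1)*(k - 3*(k + 1)**3 - 5*(k + 1)**2 + 4)/(k + 5)
s_(k+1) − s_k = 5**k*(-12*k**4 - 110*k**3 - 346*k**2 - 388*k - 95)/(k**2 + 9*k + 20)
(s_(k+1) − s_k) − t_k = 5**k*(36*k**3 + 249*k**2 + 489*k + 165)/(k**2 + 9*k + 20)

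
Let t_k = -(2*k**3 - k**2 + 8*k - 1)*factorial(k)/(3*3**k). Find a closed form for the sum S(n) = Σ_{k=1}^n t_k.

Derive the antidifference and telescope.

t_(k+1)/t_k = (k + 1)*(8*k + 2*(k + 1)**3 - (k + 1)**2 + 7)/(3*(2*k**3 - k**2 + 8*k - 1)).
Gosper form: A/B · C(k+1)/C(k) with A=k/3 + 1/3, B=1, C=k**3 - k**2/2 + 4*k - 1/2.
Key eq: (k/3 + 1/3)·f(k+1) = (1)·f(k) + (k**3 - k**2/2 + 4*k - 1/2).
From deg A=1, deg B=0, deg C=3: d=2.
Solve for f: f(k) = 3*(2*k**2 - k + 1)/2 (degree 2 ≤ 2).
Then R = B(k−1)f/C = 3*(2*k**2 - k + 1)/(2*k**3 - k**2 + 8*k - 1), so s_k = R(k)·t_k = -(2*k**2 - k + 1)*factorial(k)/3**k.
Verify: -(2*k**3 - k**2 + 8*k - 1)*factorial(k)/(3*3**k) matches t_k.
Σ_(k=1)^n t_k = s_(n+1) − s_(1) = (-3**(-n - 1)*(2*n**2 + 3*n + 2)*factorial(n + 1)) − (-2/3), i.e. 3**(-n - 1)*(2*3**n - 2*n**3*factorial(n) - 5*n**2*factorial(n) - 5*n*factorial(n) - 2*factorial(n)).

S(n) = 3**(-n - 1)*(2*3**n - 2*n**3*factorial(n) - 5*n**2*factorial(n) - 5*n*factorial(n) - 2*factorial(n))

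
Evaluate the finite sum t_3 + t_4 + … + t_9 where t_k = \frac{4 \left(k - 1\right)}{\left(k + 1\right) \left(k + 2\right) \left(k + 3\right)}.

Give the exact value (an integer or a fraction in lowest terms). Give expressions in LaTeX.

Σ = 49/165

t_(k+1)/t_k = k*(k + 1)/((k - 1)*(k + 4)).
Factor: A=k + 1; B=k + 4; C=k - 1.
Need (k + 1)·f(k+1) − (k + 3)·f(k) = k - 1.
From deg A=1, deg B=1, deg C=1: d=2.
A polynomial solution: f(k) = -k.
Certificate R = B(k−1)f/C = -k*(k + 3)/(k - 1) gives s_k = -4*k/((k + 1)*(k + 2)).
Δs = 4*(k - 1)/(k**3 + 6*k**2 + 11*k + 6), as required.
Evaluate s at k=10 and k=3: -10/33 and -3/5; difference 49/165.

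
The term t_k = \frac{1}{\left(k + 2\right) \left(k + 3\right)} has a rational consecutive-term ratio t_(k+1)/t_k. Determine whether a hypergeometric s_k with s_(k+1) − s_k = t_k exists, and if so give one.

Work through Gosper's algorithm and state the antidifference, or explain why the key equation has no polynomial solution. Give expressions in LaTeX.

s_k = \frac{k}{2 \left(k + 2\right)}

t_(k+1)/t_k = (k + 2)/(k + 4).
So A=k + 2 and B=k + 4, with C=1.
Need (k + 2)·f(k+1) − (k + 3)·f(k) = 1.
Bound: deg f ≤ 1.
Match coefficients ⇒ f(k) = k/2.
So s_k = (B(k−1)f/C)·t_k = (k*(k + 3)/2)·t_k = k/(2*(k + 2)).
Δs = 1/(k**2 + 5*k + 6), as required.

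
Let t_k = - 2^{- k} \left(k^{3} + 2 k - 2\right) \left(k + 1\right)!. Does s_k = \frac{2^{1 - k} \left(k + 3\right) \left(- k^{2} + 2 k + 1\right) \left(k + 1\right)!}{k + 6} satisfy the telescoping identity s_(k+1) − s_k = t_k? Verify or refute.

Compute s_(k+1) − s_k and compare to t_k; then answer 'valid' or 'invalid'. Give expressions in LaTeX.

Invalid: residual \frac{3 \cdot 2^{- k} \left(k^{4} + 6 k^{3} + 14 k - 10\right) \left(k + 1\right)!}{\left(k + 6\right) \left(k + 7\right)} ≠ 0.

s_(k+1) = -(k + 4)*(k**2 - 2)*factorial(k + 2)/(2**k*(k + 7))
s_(k+1) − s_k = -(k**5 + 10*k**4 + 26*k**3 + 24*k**2 + 16*k - 54)*factorial(k + 1)/(2**k*(k + 6)*(k + 7))
(s_(k+1) − s_k) − t_k = 3*(k**4 + 6*k**3 + 14*k - 10)*factorial(k + 1)/(2**k*(k + 6)*(k + 7))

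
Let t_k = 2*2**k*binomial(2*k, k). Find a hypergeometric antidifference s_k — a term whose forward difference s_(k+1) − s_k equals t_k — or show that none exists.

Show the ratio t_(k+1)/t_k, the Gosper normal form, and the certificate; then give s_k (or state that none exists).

r(k) = 4*(2*k + 1)/(k + 1) after simplifying.
So A=8*k + 4 and B=k + 1, with C=1.
Solve (8*k + 4)·f(k+1) − (k)·f(k) = 1.
d = -1 from the (1,1,0) case.
d = -1 < 0 ⇒ no nonzero polynomial f; not summable.

none — t_k is not Gosper-summable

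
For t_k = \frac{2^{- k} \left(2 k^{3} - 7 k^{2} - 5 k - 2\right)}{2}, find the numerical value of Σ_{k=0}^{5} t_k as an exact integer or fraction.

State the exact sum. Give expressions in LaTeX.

Σ = -129/16

r(k) = (2*k**3 - k**2 - 13*k - 12)/(2*(2*k**3 - 7*k**2 - 5*k - 2)) after simplifying.
Factor: A=1/2; B=1; C=k**3 - 7*k**2/2 - 5*k/2 - 1.
Solve (1/2)·f(k+1) − (1)·f(k) = k**3 - 7*k**2/2 - 5*k/2 - 1.
Degrees (0,0,3) ⇒ d ≤ 3.
A polynomial solution: f(k) = -2*k**3 + k**2 + k + 2.
So s_k = (B(k−1)f/C)·t_k = (-2*(2*k**3 - k**2 - k - 2)/(2*k**3 - 7*k**2 - 5*k - 2))·t_k = (-2*k**3 + k**2 + k + 2)/2**k.
Δs = (2*k**3 - 7*k**2 - 5*k - 2)/(2*2**k), as required.
Telescoping: Σ = s_(6) − s_(0) = -97/16 − (2) = -129/16.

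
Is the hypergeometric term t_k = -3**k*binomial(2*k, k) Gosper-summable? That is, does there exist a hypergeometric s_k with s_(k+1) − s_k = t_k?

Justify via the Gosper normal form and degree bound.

The ratio is 6*(2*k + 1)/(k + 1).
Take A(k)=12*k + 6, B(k)=k + 1, C(k)=1.
Solve (12*k + 6)·f(k+1) − (k)·f(k) = 1.
Degrees (1,1,0) ⇒ d ≤ -1.
Negative degree bound (-1): no f exists, t_k not Gosper-summable.

No — negative degree bound, so no certificate f.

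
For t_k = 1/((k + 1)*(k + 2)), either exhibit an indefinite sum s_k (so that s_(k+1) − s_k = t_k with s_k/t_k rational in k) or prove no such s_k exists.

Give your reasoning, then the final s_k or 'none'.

Compute t_(k+1)/t_k: get (k + 1)/(k + 3).
Take A(k)=k + 1, B(k)=k + 3, C(k)=1.
Key eq: (k + 1)·f(k+1) = (k + 2)·f(k) + (1).
d = 1 from the (1,1,0) case.
A polynomial solution: f(k) = k.
So s_k = (B(k−1)f/C)·t_k = (k*(k + 2))·t_k = k/(k + 1).
Δs = 1/(k**2 + 3*k + 2), as required.

s_k = k/(k + 1)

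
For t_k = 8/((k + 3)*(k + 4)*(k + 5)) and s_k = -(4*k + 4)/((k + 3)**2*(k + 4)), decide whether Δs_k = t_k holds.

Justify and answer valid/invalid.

s_(k+1) = 4*(-k - 2)/((k + 4)**2*(k + 5))
s_(k+1) − s_k = 8*(k**2 + 4*k + 1)/(k**5 + 19*k**4 + 143*k**3 + 533*k**2 + 984*k + 720)
(s_(k+1) − s_k) − t_k = 8*(-3*k - 11)/(k**5 + 19*k**4 + 143*k**3 + 533*k**2 + 984*k + 720)

Invalid: residual 8*(-3*k - 11)/(k**5 + 19*k**4 + 143*k**3 + 533*k**2 + 984*k + 720) ≠ 0.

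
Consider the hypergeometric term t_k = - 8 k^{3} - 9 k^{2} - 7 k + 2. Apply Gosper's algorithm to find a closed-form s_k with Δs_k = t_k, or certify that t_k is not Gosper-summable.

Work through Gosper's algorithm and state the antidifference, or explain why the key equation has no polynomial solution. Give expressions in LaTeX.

Compute t_(k+1)/t_k: get (8*k**3 + 33*k**2 + 49*k + 22)/(8*k**3 + 9*k**2 + 7*k - 2).
Gosper form: A/B · C(k+1)/C(k) with A=1, B=1, C=k**3 + 9*k**2/8 + 7*k/8 - 1/4.
Set up (1)·f(k+1) − (1)·f(k) − (k**3 + 9*k**2/8 + 7*k/8 - 1/4) = 0.
d = 4 from the (0,0,3) case.
Solving with deg f ≤ 4: f(k) = k*(2*k**3 - k**2 + k - 4)/8.
Certificate R = B(k−1)f/C = k*(2*k**3 - k**2 + k - 4)/(8*k**3 + 9*k**2 + 7*k - 2) gives s_k = k*(-2*k**3 + k**2 - k + 4).
Check: Δs_k = -8*k**3 - 9*k**2 - 7*k + 2. ✓

s_k = k \left(- 2 k^{3} + k^{2} - k + 4\right)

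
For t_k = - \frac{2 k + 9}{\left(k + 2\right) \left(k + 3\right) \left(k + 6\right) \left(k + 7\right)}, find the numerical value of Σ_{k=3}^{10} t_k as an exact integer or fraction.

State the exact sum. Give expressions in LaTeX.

Σ = -176/9945

t_(k+1)/t_k = (k + 2)*(k + 6)*(2*k + 11)/((k + 4)*(k + 8)*(2*k + 9)).
Factor: A=k + 2; B=k + 8; C=k**3 + 27*k**2/2 + 121*k/2 + 90.
f must satisfy (k + 2)·f(k+1) − (k + 7)·f(k) = k**3 + 27*k**2/2 + 121*k/2 + 90.
deg f ≤ 5 (via 1,1,3).
A polynomial solution: f(k) = k*(k + 3)*(k + 4)*(k + 5)*(k + 8)/24.
Certificate R = B(k−1)f/C = k*(k + 3)*(k + 7)*(k + 8)/(12*(2*k + 9)) gives s_k = k*(-k - 8)/(12*(k**2 + 8*k + 12)).
Check: Δs_k = (-2*k - 9)/(k**4 + 18*k**3 + 113*k**2 + 288*k + 252). ✓
Sum = s_(11) − s_(3); s_(11) = -209/2652, s_(3) = -11/180 ⇒ -176/9945.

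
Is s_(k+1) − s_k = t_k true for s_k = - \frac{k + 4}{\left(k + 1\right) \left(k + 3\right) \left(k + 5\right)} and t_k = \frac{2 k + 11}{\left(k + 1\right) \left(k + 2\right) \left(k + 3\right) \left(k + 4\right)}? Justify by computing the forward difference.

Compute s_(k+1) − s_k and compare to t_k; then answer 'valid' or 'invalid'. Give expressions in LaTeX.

Invalid: residual \frac{3 \left(- 3 k^{2} - 29 k - 71\right)}{k^{6} + 21 k^{5} + 175 k^{4} + 735 k^{3} + 1624 k^{2} + 1764 k + 720} ≠ 0.

s_(k+1) = (-k - 5)/((k + 2)*(k + 4)*(k + 6))
s_(k+1) − s_k = (-(k + 1)*(k + 3)*(k + 5)**2 + (k + 2)*(k + 4)**2*(k + 6))/((k + 1)*(k + 2)*(k + 3)*(k + 4)*(k + 5)*(k + 6))
(s_(k+1) − s_k) − t_k = 3*(-3*k**2 - 29*k - 71)/(k**6 + 21*k**5 + 175*k**4 + 735*k**3 + 1624*k**2 + 1764*k + 720)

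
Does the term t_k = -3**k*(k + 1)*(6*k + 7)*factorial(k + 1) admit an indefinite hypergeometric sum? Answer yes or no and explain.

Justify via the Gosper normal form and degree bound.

Step 1: r(k) = (k + 2)**2*(18*k + 39)/((k + 1)*(6*k + 7)).
So A=3*k + 6 and B=1, with C=k**2 + 13*k/6 + 7/6.
Need (3*k + 6)·f(k+1) − (1)·f(k) = k**2 + 13*k/6 + 7/6.
d = 1 from the (1,0,2) case.
Solving with deg f ≤ 1: f(k) = (2*k - 1)/6.
Certificate R = B(k−1)f/C = (2*k - 1)/((k + 1)*(6*k + 7)) gives s_k = -3**k*(2*k - 1)*factorial(k + 1).
Check: Δs_k = -3**k*(k + 1)*(6*k + 7)*factorial(k + 1). ✓

Yes. s_k = -3**k*(2*k - 1)*factorial(k + 1).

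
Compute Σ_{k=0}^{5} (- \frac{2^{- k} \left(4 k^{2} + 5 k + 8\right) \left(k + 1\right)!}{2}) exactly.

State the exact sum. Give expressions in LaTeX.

Σ = -7871/4

Step 1: r(k) = (k + 2)*(5*k + 4*(k + 1)**2 + 13)/(2*(4*k**2 + 5*k + 8)).
Normal form (A,B,C) = (k/2 + 1, 1, k**2 + 5*k/4 + 2).
Need (k/2 + 1)·f(k+1) − (1)·f(k) = k**2 + 5*k/4 + 2.
d = 1 from the (1,0,2) case.
Solve for f: f(k) = (4*k + 1)/2 (degree 1 ≤ 1).
Then R = B(k−1)f/C = 2*(4*k + 1)/(4*k**2 + 5*k + 8), so s_k = R(k)·t_k = -(4*k + 1)*factorial(k + 1)/2**k.
Verify: -(4*k**2 + 5*k + 8)*factorial(k + 1)/(2*2**k) matches t_k.
Sum = s_(6) − s_(0); s_(6) = -7875/4, s_(0) = -1 ⇒ -7871/4.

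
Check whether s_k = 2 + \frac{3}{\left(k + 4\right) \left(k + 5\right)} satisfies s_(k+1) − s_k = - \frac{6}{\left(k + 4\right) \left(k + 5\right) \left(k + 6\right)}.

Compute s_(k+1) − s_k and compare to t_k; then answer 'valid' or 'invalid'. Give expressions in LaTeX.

s_(k+1) = 2 + 3/((k + 5)*(k + 6))
s_(k+1) − s_k = -6/(k**3 + 15*k**2 + 74*k + 120)
(s_(k+1) − s_k) − t_k = 0

valid (s_(k+1) − s_k reduces to t_k)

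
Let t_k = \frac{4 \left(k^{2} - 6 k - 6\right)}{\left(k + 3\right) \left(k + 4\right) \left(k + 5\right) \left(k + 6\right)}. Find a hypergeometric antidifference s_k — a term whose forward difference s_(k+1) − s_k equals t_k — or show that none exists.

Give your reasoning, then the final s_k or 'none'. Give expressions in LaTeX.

Compute t_(k+1)/t_k: get (k**3 - k**2 - 23*k - 33)/(k**3 + k**2 - 48*k - 42).
Factor: A=k + 3; B=k + 7; C=k**2 - 6*k - 6.
Set up (k + 3)·f(k+1) − (k + 6)·f(k) − (k**2 - 6*k - 6) = 0.
Bound: deg f ≤ 3.
Match coefficients ⇒ f(k) = -k*(k**2 + 132*k + 107)/120.
Certificate R = B(k−1)f/C = -k*(k + 6)*(k**2 + 132*k + 107)/(120*(k**2 - 6*k - 6)) gives s_k = k*(-k**2 - 132*k - 107)/(30*(k + 3)*(k + 4)*(k + 5)).
Check: Δs_k = 4*(k**2 - 6*k - 6)/(k**4 + 18*k**3 + 119*k**2 + 342*k + 360). ✓

s_k = \frac{k \left(- k^{2} - 132 k - 107\right)}{30 \left(k + 3\right) \left(k + 4\right) \left(k + 5\right)}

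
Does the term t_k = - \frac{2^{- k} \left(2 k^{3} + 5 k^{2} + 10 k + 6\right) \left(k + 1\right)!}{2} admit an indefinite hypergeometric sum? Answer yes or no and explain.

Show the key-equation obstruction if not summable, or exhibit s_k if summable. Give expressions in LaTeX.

r(k) = (2*k**4 + 15*k**3 + 48*k**2 + 75*k + 46)/(2*(2*k**3 + 5*k**2 + 10*k + 6)) after simplifying.
So A=k/2 + 1 and B=1, with C=k**3 + 5*k**2/2 + 5*k + 3.
Key eq: (k/2 + 1)·f(k+1) = (1)·f(k) + (k**3 + 5*k**2/2 + 5*k + 3).
Bound: deg f ≤ 2.
A polynomial solution: f(k) = (k + 1)*(2*k - 1).
So s_k = (B(k−1)f/C)·t_k = (2*(k + 1)*(2*k - 1)/(2*k**3 + 5*k**2 + 10*k + 6))·t_k = -(k + 1)*(2*k - 1)*factorial(k + 1)/2**k.
s_(k+1) − s_k = -(2*k**3 + 5*k**2 + 10*k + 6)*factorial(k + 1)/(2*2**k) = t_k.

Yes. s_k = - 2^{- k} \left(k + 1\right) \left(2 k - 1\right) \left(k + 1\right)!.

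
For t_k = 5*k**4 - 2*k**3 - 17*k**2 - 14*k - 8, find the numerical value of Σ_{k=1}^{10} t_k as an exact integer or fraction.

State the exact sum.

Step 1: r(k) = (5*k**4 + 18*k**3 + 7*k**2 - 34*k - 36)/(5*k**4 - 2*k**3 - 17*k**2 - 14*k - 8).
Normal form (A,B,C) = (1, 1, k**4 - 2*k**3/5 - 17*k**2/5 - 14*k/5 - 8/5).
Key eq: (1)·f(k+1) = (1)·f(k) + (k**4 - 2*k**3/5 - 17*k**2/5 - 14*k/5 - 8/5).
d = 5 from the (0,0,4) case.
Solve for f: f(k) = k*(k**4 - 3*k**3 - 3*k**2 + k - 4)/5 (degree 5 ≤ 5).
Certificate R = B(k−1)f/C = k*(k**4 - 3*k**3 - 3*k**2 + k - 4)/(5*k**4 - 2*k**3 - 17*k**2 - 14*k - 8) gives s_k = k*(k**4 - 3*k**3 - 3*k**2 + k - 4).
Verify: 5*k**4 - 2*k**3 - 17*k**2 - 14*k - 8 matches t_k.
Sum = s_(11) − s_(1); s_(11) = 113212, s_(1) = -8 ⇒ 113220.

Σ = 113220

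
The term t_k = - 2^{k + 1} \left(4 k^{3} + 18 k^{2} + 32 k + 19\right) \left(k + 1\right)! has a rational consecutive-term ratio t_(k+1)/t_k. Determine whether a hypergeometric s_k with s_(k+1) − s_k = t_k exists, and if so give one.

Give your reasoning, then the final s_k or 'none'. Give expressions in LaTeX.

Compute t_(k+1)/t_k: get 2*(4*k**4 + 38*k**3 + 140*k**2 + 233*k + 146)/(4*k**3 + 18*k**2 + 32*k + 19).
Gosper form: A/B · C(k+1)/C(k) with A=2*k + 4, B=1, C=k**3 + 9*k**2/2 + 8*k + 19/4.
Key eq: (2*k + 4)·f(k+1) = (1)·f(k) + (k**3 + 9*k**2/2 + 8*k + 19/4).
deg f ≤ 2 (via 1,0,3).
Solving with deg f ≤ 2: f(k) = (2*k**2 + 2*k + 1)/4.
Then R = B(k−1)f/C = (2*k**2 + 2*k + 1)/(4*k**3 + 18*k**2 + 32*k + 19), so s_k = R(k)·t_k = -2**(k + 1)*(2*k**2 + 2*k + 1)*factorial(k + 1).
Check: Δs_k = -2**(k + 1)*(4*k**3 + 18*k**2 + 32*k + 19)*factorial(k + 1). ✓

s_k = - 2^{k + 1} \left(2 k^{2} + 2 k + 1\right) \left(k + 1\right)!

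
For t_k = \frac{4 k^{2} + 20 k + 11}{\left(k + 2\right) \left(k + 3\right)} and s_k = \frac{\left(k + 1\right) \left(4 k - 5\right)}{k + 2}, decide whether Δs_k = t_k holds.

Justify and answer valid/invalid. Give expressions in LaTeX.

s_(k+1) = (k + 2)*(4*k - 1)/(k + 3)
s_(k+1) − s_k = (4*k**2 + 20*k + 11)/(k**2 + 5*k + 6)
(s_(k+1) − s_k) − t_k = 0

Valid: the claim telescopes to t_k.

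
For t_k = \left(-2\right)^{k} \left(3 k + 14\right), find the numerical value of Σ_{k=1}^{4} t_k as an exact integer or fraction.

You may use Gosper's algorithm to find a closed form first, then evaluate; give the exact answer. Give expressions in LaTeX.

Σ = 278

Ratio r(k) = 2*(-3*k - 17)/(3*k + 14).
Take A(k)=-2, B(k)=1, C(k)=k + 14/3.
Need (-2)·f(k+1) − (1)·f(k) = k + 14/3.
d = 1 from the (0,0,1) case.
Solving with deg f ≤ 1: f(k) = -(k + 4)/3.
Get s_k = R·t_k = (-2)**k*(-k - 4) with R(k) = B(k−1)f(k)/C(k) = -(k + 4)/(3*k + 14).
s_(k+1) − s_k = (-2)**k*(3*k + 14) = t_k.
Sum = s_(5) − s_(1); s_(5) = 288, s_(1) = 10 ⇒ 278.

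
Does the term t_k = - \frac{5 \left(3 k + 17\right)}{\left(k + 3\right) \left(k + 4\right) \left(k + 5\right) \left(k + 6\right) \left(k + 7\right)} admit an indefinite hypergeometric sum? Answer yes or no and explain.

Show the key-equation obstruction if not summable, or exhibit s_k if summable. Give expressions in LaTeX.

Yes. s_k = \frac{5 k \left(- k^{2} - 13 k - 54\right)}{72 \left(k^{3} + 13 k^{2} + 54 k + 72\right)}.

r(k) = (k + 3)*(3*k + 20)/((k + 8)*(3*k + 17)) after simplifying.
Factor: A=k + 3; B=k + 8; C=k + 17/3.
Set up (k + 3)·f(k+1) − (k + 7)·f(k) − (k + 17/3) = 0.
From deg A=1, deg B=1, deg C=1: d=4.
Match coefficients ⇒ f(k) = k*(k + 5)*(k**2 + 13*k + 54)/216.
Certificate R = B(k−1)f/C = k*(k + 5)*(k + 7)*(k**2 + 13*k + 54)/(72*(3*k + 17)) gives s_k = 5*k*(-k**2 - 13*k - 54)/(72*(k**3 + 13*k**2 + 54*k + 72)).
Verify: 5*(-3*k - 17)/(k**5 + 25*k**4 + 245*k**3 + 1175*k**2 + 2754*k + 2520) matches t_k.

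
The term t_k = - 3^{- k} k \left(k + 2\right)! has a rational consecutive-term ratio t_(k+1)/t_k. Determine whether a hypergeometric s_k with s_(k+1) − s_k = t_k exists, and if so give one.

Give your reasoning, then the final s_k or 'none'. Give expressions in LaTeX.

The ratio is (k + 1)*(k + 3)/(3*k).
Take A(k)=k/3 + 1, B(k)=1, C(k)=k.
Solve (k/3 + 1)·f(k+1) − (1)·f(k) = k.
Bound: deg f ≤ 0.
Coefficient equations give f(k) = 3.
R(k) = B(k−1)·f(k)/C(k) = 3/k; s_k = R·t_k = -3**(1 - k)*factorial(k + 2).
s_(k+1) − s_k = -k*factorial(k + 2)/3**k = t_k.

s_k = - 3^{1 - k} \left(k + 2\right)!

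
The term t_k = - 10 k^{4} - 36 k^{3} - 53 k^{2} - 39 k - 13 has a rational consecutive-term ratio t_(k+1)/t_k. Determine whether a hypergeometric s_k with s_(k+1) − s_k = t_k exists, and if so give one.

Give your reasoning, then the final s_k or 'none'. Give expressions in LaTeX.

The ratio is (10*k**4 + 76*k**3 + 221*k**2 + 293*k + 151)/(10*k**4 + 36*k**3 + 53*k**2 + 39*k + 13).
A = 1, B = 1, C = k**4 + 18*k**3/5 + 53*k**2/10 + 39*k/10 + 13/10.
Key eq: (1)·f(k+1) = (1)·f(k) + (k**4 + 18*k**3/5 + 53*k**2/10 + 39*k/10 + 13/10).
Degrees (0,0,4) ⇒ d ≤ 5.
Solve for f: f(k) = k*(2*k**4 + 4*k**3 + 3*k**2 + 2*k + 2)/10 (degree 5 ≤ 5).
R(k) = B(k−1)·f(k)/C(k) = k*(2*k**4 + 4*k**3 + 3*k**2 + 2*k + 2)/(10*k**4 + 36*k**3 + 53*k**2 + 39*k + 13); s_k = R·t_k = k*(-2*k**4 - 4*k**3 - 3*k**2 - 2*k - 2).
s_(k+1) − s_k = -10*k**4 - 36*k**3 - 53*k**2 - 39*k - 13 = t_k.

s_k = k \left(- 2 k^{4} - 4 k^{3} - 3 k^{2} - 2 k - 2\right)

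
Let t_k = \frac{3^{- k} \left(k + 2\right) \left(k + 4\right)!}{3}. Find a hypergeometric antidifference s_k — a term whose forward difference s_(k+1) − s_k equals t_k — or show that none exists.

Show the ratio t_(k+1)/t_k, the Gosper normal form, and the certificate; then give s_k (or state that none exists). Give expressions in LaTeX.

t_(k+1)/t_k = (k + 3)*(k + 5)/(3*(k + 2)).
Gosper form: A/B · C(k+1)/C(k) with A=k/3 + 5/3, B=1, C=k + 2.
f must satisfy (k/3 + 5/3)·f(k+1) − (1)·f(k) = k + 2.
deg f ≤ 0 (via 1,0,1).
Match coefficients ⇒ f(k) = 3.
So s_k = (B(k−1)f/C)·t_k = (3/(k + 2))·t_k = factorial(k + 4)/3**k.
Δs = (k + 2)*factorial(k + 4)/(3*3**k), as required.

s_k = 3^{- k} \left(k + 4\right)!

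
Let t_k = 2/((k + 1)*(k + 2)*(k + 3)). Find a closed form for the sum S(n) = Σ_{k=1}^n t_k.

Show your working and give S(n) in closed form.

S(n) = n*(n + 5)/(6*(n**2 + 5*n + 6))

t_(k+1)/t_k = (k + 1)/(k + 4).
Normal form (A,B,C) = (k + 1, k + 4, 1).
Need (k + 1)·f(k+1) − (k + 3)·f(k) = 1.
Degrees (1,1,0) ⇒ d ≤ 2.
Coefficient equations give f(k) = k*(k + 3)/4.
Get s_k = R·t_k = k*(k + 3)/(2*(k + 1)*(k + 2)) with R(k) = B(k−1)f(k)/C(k) = k*(k + 3)**2/4.
Check: Δs_k = 2/(k**3 + 6*k**2 + 11*k + 6). ✓
Evaluate: s_(n+1) = (n**2 + 5*n + 4)/(2*(n**2 + 5*n + 6)); subtract s_(1) = 1/3 ⇒ S(n) = n*(n + 5)/(6*(n**2 + 5*n + 6)).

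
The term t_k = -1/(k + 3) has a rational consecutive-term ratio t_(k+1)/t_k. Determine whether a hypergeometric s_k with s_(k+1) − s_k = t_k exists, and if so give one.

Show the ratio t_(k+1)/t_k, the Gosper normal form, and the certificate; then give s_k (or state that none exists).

not Gosper-summable; s_k does not exist

Compute t_(k+1)/t_k: get (k + 3)/(k + 4).
Gosper form: A/B · C(k+1)/C(k) with A=k + 3, B=k + 4, C=1.
f must satisfy (k + 3)·f(k+1) − (k + 3)·f(k) = 1.
Degrees (1,1,0) ⇒ d ≤ 0.
Write f(k) = c0. Then LHS − RHS = -1, requiring -1 = 0: contradictory. No certificate.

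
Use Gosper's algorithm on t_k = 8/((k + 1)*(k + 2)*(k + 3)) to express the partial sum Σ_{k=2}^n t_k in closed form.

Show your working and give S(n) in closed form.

Step 1: r(k) = (k + 1)/(k + 4).
Gosper form: A/B · C(k+1)/C(k) with A=k + 1, B=k + 4, C=1.
f must satisfy (k + 1)·f(k+1) − (k + 3)·f(k) = 1.
Bound: deg f ≤ 2.
Match coefficients ⇒ f(k) = k*(k + 3)/4.
So s_k = (B(k−1)f/C)·t_k = (k*(k + 3)**2/4)·t_k = 2*k*(k + 3)/((k + 1)*(k + 2)).
Δs = 8/(k**3 + 6*k**2 + 11*k + 6), as required.
Telescope: S(n) = s_(n+1) − s_(2) = 2*(n**2 + 5*n + 4)/(n**2 + 5*n + 6) − (5/3) = (n**2 + 5*n - 6)/(3*(n**2 + 5*n + 6)).

S(n) = (n**2 + 5*n - 6)/(3*(n**2 + 5*n + 6))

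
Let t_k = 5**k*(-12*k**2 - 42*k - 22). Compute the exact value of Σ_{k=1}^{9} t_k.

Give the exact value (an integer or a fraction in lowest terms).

Compute t_(k+1)/t_k: get 5*(6*k**2 + 33*k + 38)/(6*k**2 + 21*k + 11).
Gosper form: A/B · C(k+1)/C(k) with A=5, B=1, C=k**2 + 7*k/2 + 11/6.
Need (5)·f(k+1) − (1)·f(k) = k**2 + 7*k/2 + 11/6.
Degrees (0,0,2) ⇒ d ≤ 2.
A polynomial solution: f(k) = (3*k**2 + 3*k - 2)/12.
R(k) = B(k−1)·f(k)/C(k) = (3*k**2 + 3*k - 2)/(2*(6*k**2 + 21*k + 11)); s_k = R·t_k = 5**k*(-3*k**2 - 3*k + 2).
Verify: 5**k*(-12*k**2 - 42*k - 22) matches t_k.
Telescoping: Σ = s_(10) − s_(1) = -3203125000 − (-20) = -3203124980.

Σ = -3203124980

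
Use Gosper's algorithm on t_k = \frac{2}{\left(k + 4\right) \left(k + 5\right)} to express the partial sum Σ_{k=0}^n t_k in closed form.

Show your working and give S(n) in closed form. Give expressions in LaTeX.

S(n) = \frac{n + 1}{2 \left(n + 5\right)}

Compute t_(k+1)/t_k: get (k + 4)/(k + 6).
Take A(k)=k + 4, B(k)=k + 6, C(k)=1.
Set up (k + 4)·f(k+1) − (k + 5)·f(k) − (1) = 0.
d = 1 from the (1,1,0) case.
Solving with deg f ≤ 1: f(k) = k/4.
Get s_k = R·t_k = k/(2*(k + 4)) with R(k) = B(k−1)f(k)/C(k) = k*(k + 5)/4.
Verify: 2/(k**2 + 9*k + 20) matches t_k.
Σ_(k=0)^n t_k = s_(n+1) − s_(0) = ((n + 1)/(2*(n + 5))) − (0), i.e. (n + 1)/(2*(n + 5)).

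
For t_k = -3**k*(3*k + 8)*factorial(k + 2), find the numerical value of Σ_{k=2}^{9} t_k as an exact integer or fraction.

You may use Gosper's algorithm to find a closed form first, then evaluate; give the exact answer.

Σ = -28284565478184

Compute t_(k+1)/t_k: get 3*(k + 3)*(3*k + 11)/(3*k + 8).
Gosper form: A/B · C(k+1)/C(k) with A=3*k + 9, B=1, C=k + 8/3.
f must satisfy (3*k + 9)·f(k+1) − (1)·f(k) = k + 8/3.
deg f ≤ 0 (via 1,0,1).
Solving with deg f ≤ 0: f(k) = 1/3.
Then R = B(k−1)f/C = 1/(3*k + 8), so s_k = R(k)·t_k = -3**k*factorial(k + 2).
Δs = -3**k*(3*k + 8)*factorial(k + 2), as required.
Evaluate s at k=10 and k=2: -28284565478400 and -216; difference -28284565478184.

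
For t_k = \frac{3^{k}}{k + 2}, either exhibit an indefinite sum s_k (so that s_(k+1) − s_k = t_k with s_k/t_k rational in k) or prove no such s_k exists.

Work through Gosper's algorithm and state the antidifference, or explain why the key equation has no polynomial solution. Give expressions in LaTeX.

no hypergeometric antidifference exists

Step 1: r(k) = 3*(k + 2)/(k + 3).
So A=3*k + 6 and B=k + 3, with C=1.
Need (3*k + 6)·f(k+1) − (k + 2)·f(k) = 1.
From deg A=1, deg B=1, deg C=0: d=-1.
Bound -1 < 0, so the key equation has no polynomial solution.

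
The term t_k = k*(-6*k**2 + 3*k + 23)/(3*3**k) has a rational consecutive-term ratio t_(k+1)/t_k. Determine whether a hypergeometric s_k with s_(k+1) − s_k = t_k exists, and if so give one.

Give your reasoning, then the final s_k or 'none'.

s_k = (3*k**3 + 3*k**2 - 4*k + 1)/3**k

t_(k+1)/t_k = (k + 1)*(3*k - 6*(k + 1)**2 + 26)/(3*k*(-6*k**2 + 3*k + 23)).
Normal form (A,B,C) = (1/3, 1, k**3 - k**2/2 - 23*k/6).
Key eq: (1/3)·f(k+1) = (1)·f(k) + (k**3 - k**2/2 - 23*k/6).
From deg A=0, deg B=0, deg C=3: d=3.
Match coefficients ⇒ f(k) = -(3*k**3 + 3*k**2 - 4*k + 1)/2.
R(k) = B(k−1)·f(k)/C(k) = -3*(3*k**3 + 3*k**2 - 4*k + 1)/(k*(6*k**2 - 3*k - 23)); s_k = R·t_k = (3*k**3 + 3*k**2 - 4*k + 1)/3**k.
Check: Δs_k = k*(-6*k**2 + 3*k + 23)/(3*3**k). ✓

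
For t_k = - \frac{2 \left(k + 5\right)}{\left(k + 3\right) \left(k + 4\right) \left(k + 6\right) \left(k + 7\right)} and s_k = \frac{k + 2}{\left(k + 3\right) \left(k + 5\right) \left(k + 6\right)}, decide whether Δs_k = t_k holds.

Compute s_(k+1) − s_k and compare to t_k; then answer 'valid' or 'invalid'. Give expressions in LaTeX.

s_(k+1) = (k + 3)/((k + 4)*(k + 6)*(k + 7))
s_(k+1) − s_k = (-2*k**2 - 11*k - 11)/(k**5 + 25*k**4 + 245*k**3 + 1175*k**2 + 2754*k + 2520)
(s_(k+1) − s_k) − t_k = 3*(3*k + 13)/(k**5 + 25*k**4 + 245*k**3 + 1175*k**2 + 2754*k + 2520)

Invalid: residual \frac{3 \left(3 k + 13\right)}{k^{5} + 25 k^{4} + 245 k^{3} + 1175 k^{2} + 2754 k + 2520} ≠ 0.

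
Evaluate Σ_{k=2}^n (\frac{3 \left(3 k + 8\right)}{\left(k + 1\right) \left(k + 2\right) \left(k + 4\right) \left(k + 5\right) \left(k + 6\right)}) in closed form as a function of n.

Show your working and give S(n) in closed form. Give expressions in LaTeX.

S(n) = \frac{n^{3} + 13 n^{2} + 52 n - 66}{42 \left(n^{3} + 13 n^{2} + 52 n + 60\right)}

t_(k+1)/t_k = (k + 1)*(k + 4)*(3*k + 11)/((k + 3)*(k + 7)*(3*k + 8)).
A = k + 1, B = k + 7, C = k**2 + 17*k/3 + 8.
f must satisfy (k + 1)·f(k+1) − (k + 6)·f(k) = k**2 + 17*k/3 + 8.
Degrees (1,1,2) ⇒ d ≤ 5.
A polynomial solution: f(k) = k*(k + 2)*(k + 3)*(k**2 + 10*k + 29)/60.
Get s_k = R·t_k = 3*k*(k**2 + 10*k + 29)/(20*(k**3 + 10*k**2 + 29*k + 20)) with R(k) = B(k−1)f(k)/C(k) = k*(k + 2)*(k + 6)*(k**2 + 10*k + 29)/(20*(3*k + 8)).
s_(k+1) − s_k = 3*(3*k + 8)/(k**5 + 18*k**4 + 121*k**3 + 372*k**2 + 508*k + 240) = t_k.
Evaluate: s_(n+1) = 3*(n**3 + 13*n**2 + 52*n + 40)/(20*(n**3 + 13*n**2 + 52*n + 60)); subtract s_(2) = 53/420 ⇒ S(n) = (n**3 + 13*n**2 + 52*n - 66)/(42*(n**3 + 13*n**2 + 52*n + 60)).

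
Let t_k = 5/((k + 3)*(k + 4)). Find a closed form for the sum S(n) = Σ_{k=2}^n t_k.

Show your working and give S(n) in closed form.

t_(k+1)/t_k = (k + 3)/(k + 5).
A = k + 3, B = k + 5, C = 1.
Need (k + 3)·f(k+1) − (k + 4)·f(k) = 1.
d = 1 from the (1,1,0) case.
Solve for f: f(k) = k/3 (degree 1 ≤ 1).
So s_k = (B(k−1)f/C)·t_k = (k*(k + 4)/3)·t_k = 5*k/(3*(k + 3)).
Verify: 5/(k**2 + 7*k + 12) matches t_k.
s_(n+1) = 5*(n + 1)/(3*(n + 4)) and s_(2) = 2/3, so S(n) = (n - 1)/(n + 4).

S(n) = (n - 1)/(n + 4)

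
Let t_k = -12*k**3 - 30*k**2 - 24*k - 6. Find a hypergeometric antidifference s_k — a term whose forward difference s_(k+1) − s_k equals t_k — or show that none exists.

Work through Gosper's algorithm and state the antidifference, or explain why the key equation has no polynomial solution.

The ratio is (2*k**3 + 11*k**2 + 20*k + 12)/(2*k**3 + 5*k**2 + 4*k + 1).
Gosper form: A/B · C(k+1)/C(k) with A=1, B=1, C=k**3 + 5*k**2/2 + 2*k + 1/2.
Key eq: (1)·f(k+1) = (1)·f(k) + (k**3 + 5*k**2/2 + 2*k + 1/2).
Bound: deg f ≤ 4.
Solving with deg f ≤ 4: f(k) = k*(k + 1)*(3*k**2 + k - 1)/12.
Get s_k = R·t_k = -3*k**4 - 4*k**3 + k with R(k) = B(k−1)f(k)/C(k) = k*(3*k**2 + k - 1)/(6*(k + 1)*(2*k + 1)).
s_(k+1) − s_k = -12*k**3 - 30*k**2 - 24*k - 6 = t_k.

s_k = -3*k**4 - 4*k**3 + k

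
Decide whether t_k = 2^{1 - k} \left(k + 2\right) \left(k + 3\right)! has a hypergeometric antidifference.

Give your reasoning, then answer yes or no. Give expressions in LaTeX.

Yes. s_k = 2^{2 - k} \left(k + 3\right)!.

t_(k+1)/t_k = (k + 3)*(k + 4)/(2*(k + 2)).
Normal form (A,B,C) = (k/2 + 2, 1, k + 2).
Solve (k/2 + 2)·f(k+1) − (1)·f(k) = k + 2.
Degrees (1,0,1) ⇒ d ≤ 0.
A polynomial solution: f(k) = 2.
Certificate R = B(k−1)f/C = 2/(k + 2) gives s_k = 2**(2 - k)*factorial(k + 3).
Δs = 2**(1 - k)*(k + 2)*factorial(k + 3), as required.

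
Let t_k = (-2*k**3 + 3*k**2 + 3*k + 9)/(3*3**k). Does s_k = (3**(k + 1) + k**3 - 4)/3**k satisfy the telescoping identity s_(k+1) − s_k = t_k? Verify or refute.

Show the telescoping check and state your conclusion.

Valid — Δs_k = t_k.

s_(k+1) = (9*3**k + (k + 1)**3 - 4)/(3*3**k)
s_(k+1) − s_k = (-3*k**3 + (k + 1)**3 + 8)/(3*3**k)
(s_(k+1) − s_k) − t_k = 0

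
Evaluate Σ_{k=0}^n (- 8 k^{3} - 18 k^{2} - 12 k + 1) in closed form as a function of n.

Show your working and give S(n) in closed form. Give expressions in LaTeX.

Ratio r(k) = (8*k**3 + 42*k**2 + 72*k + 37)/(8*k**3 + 18*k**2 + 12*k - 1).
Normal form (A,B,C) = (1, 1, k**3 + 9*k**2/4 + 3*k/2 - 1/8).
Solve (1)·f(k+1) − (1)·f(k) = k**3 + 9*k**2/4 + 3*k/2 - 1/8.
Bound: deg f ≤ 4.
A polynomial solution: f(k) = k*(2*k**3 + 2*k**2 - k - 4)/8.
Certificate R = B(k−1)f/C = k*(2*k**3 + 2*k**2 - k - 4)/(8*k**3 + 18*k**2 + 12*k - 1) gives s_k = k*(-2*k**3 - 2*k**2 + k + 4).
Δs = -8*k**3 - 18*k**2 - 12*k + 1, as required.
Telescope: S(n) = s_(n+1) − s_(0) = -2*n**4 - 10*n**3 - 17*n**2 - 8*n + 1 − (0) = -2*n**4 - 10*n**3 - 17*n**2 - 8*n + 1.

S(n) = - 2 n^{4} - 10 n^{3} - 17 n^{2} - 8 n + 1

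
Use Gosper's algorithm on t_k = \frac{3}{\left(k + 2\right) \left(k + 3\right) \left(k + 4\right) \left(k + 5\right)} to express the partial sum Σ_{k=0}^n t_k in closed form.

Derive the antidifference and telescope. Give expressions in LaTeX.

S(n) = \frac{n^{3} + 12 n^{2} + 47 n + 36}{24 \left(n^{3} + 12 n^{2} + 47 n + 60\right)}

Compute t_(k+1)/t_k: get (k + 2)/(k + 6).
A = k + 2, B = k + 6, C = 1.
Set up (k + 2)·f(k+1) − (k + 5)·f(k) − (1) = 0.
Bound: deg f ≤ 3.
Solving with deg f ≤ 3: f(k) = k*(k**2 + 9*k + 26)/72.
Then R = B(k−1)f/C = k*(k + 5)*(k**2 + 9*k + 26)/72, so s_k = R(k)·t_k = k*(k**2 + 9*k + 26)/(24*(k + 2)*(k + 3)*(k + 4)).
Check: Δs_k = 3/(k**4 + 14*k**3 + 71*k**2 + 154*k + 120). ✓
Telescope: S(n) = s_(n+1) − s_(0) = (n**3 + 12*n**2 + 47*n + 36)/(24*(n**3 + 12*n**2 + 47*n + 60)) − (0) = (n**3 + 12*n**2 + 47*n + 36)/(24*(n**3 + 12*n**2 + 47*n + 60)).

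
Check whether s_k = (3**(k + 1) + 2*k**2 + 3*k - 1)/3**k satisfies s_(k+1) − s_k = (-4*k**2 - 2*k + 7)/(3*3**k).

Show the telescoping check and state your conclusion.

s_(k+1) = (9*3**k + 2*k**2 + 7*k + 4)/(3*3**k)
s_(k+1) − s_k = (-4*k**2 - 2*k + 7)/(3*3**k)
(s_(k+1) − s_k) − t_k = 0

Valid — Δs_k = t_k.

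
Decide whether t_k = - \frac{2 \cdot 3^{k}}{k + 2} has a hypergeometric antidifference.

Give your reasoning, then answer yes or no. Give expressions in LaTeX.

The ratio is 3*(k + 2)/(k + 3).
Normal form (A,B,C) = (3*k + 6, k + 3, 1).
Solve (3*k + 6)·f(k+1) − (k + 2)·f(k) = 1.
Degrees (1,1,0) ⇒ d ≤ -1.
deg f ≤ -1 is impossible — no certificate.

No — key equation has no polynomial f.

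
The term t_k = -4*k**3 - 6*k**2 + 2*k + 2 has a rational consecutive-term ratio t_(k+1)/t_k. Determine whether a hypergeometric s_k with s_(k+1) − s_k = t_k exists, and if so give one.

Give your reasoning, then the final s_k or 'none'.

Ratio r(k) = (2*k**3 + 9*k**2 + 11*k + 3)/(2*k**3 + 3*k**2 - k - 1).
Gosper form: A/B · C(k+1)/C(k) with A=1, B=1, C=k**3 + 3*k**2/2 - k/2 - 1/2.
f must satisfy (1)·f(k+1) − (1)·f(k) = k**3 + 3*k**2/2 - k/2 - 1/2.
d = 4 from the (0,0,3) case.
Coefficient equations give f(k) = k**2*(k**2 - 3)/4.
Then R = B(k−1)f/C = k**2*(k**2 - 3)/(2*(2*k + 1)*(k**2 + k - 1)), so s_k = R(k)·t_k = k**2*(3 - k**2).
Verify: -4*k**3 - 6*k**2 + 2*k + 2 matches t_k.

s_k = k**2*(3 - k**2)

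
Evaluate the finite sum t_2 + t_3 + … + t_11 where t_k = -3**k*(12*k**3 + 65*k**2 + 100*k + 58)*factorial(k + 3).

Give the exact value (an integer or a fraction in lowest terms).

Σ = -393342703973226990720

Compute t_(k+1)/t_k: get 3*(12*k**4 + 149*k**3 + 670*k**2 + 1299*k + 940)/(12*k**3 + 65*k**2 + 100*k + 58).
A = 3*k + 12, B = 1, C = k**3 + 65*k**2/12 + 25*k/3 + 29/6.
Need (3*k + 12)·f(k+1) − (1)·f(k) = k**3 + 65*k**2/12 + 25*k/3 + 29/6.
From deg A=1, deg B=0, deg C=3: d=2.
Coefficient equations give f(k) = (4*k**2 - k + 2)/12.
Certificate R = B(k−1)f/C = (4*k**2 - k + 2)/(12*k**3 + 65*k**2 + 100*k + 58) gives s_k = -3**k*(4*k**2 - k + 2)*factorial(k + 3).
Check: Δs_k = -3**k*(12*k**3 + 65*k**2 + 100*k + 58)*factorial(k + 3). ✓
Σ_(k=2)^(11) t_k = s_(12) − s_(2) = -393342703973227008000 − (-17280) = -393342703973226990720.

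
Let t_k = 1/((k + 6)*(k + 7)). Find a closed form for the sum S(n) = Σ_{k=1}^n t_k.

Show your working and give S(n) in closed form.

The ratio is (k + 6)/(k + 8).
Factor: A=k + 6; B=k + 8; C=1.
Set up (k + 6)·f(k+1) − (k + 7)·f(k) − (1) = 0.
Degrees (1,1,0) ⇒ d ≤ 1.
Solving with deg f ≤ 1: f(k) = k/6.
Then R = B(k−1)f/C = k*(k + 7)/6, so s_k = R(k)·t_k = k/(6*(k + 6)).
Δs = 1/(k**2 + 13*k + 42), as required.
Evaluate: s_(n+1) = (n + 1)/(6*(n + 7)); subtract s_(1) = 1/42 ⇒ S(n) = n/(7*(n + 7)).

S(n) = n/(7*(n + 7))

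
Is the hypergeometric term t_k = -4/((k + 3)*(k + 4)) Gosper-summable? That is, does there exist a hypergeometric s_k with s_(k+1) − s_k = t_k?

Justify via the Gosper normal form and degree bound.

Yes. s_k = -4*k/(3*k + 9).

Compute t_(k+1)/t_k: get (k + 3)/(k + 5).
So A=k + 3 and B=k + 5, with C=1.
Need (k + 3)·f(k+1) − (k + 4)·f(k) = 1.
Degrees (1,1,0) ⇒ d ≤ 1.
Solving with deg f ≤ 1: f(k) = k/3.
Certificate R = B(k−1)f/C = k*(k + 4)/3 gives s_k = -4*k/(3*k + 9).
Check: Δs_k = -4/(k**2 + 7*k + 12). ✓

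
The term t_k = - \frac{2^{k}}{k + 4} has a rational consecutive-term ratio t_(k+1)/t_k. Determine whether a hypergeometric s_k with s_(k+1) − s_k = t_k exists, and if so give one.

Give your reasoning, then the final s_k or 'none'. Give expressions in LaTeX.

none (Gosper's algorithm certifies no s_k)

Step 1: r(k) = 2*(k + 4)/(k + 5).
Factor: A=2*k + 8; B=k + 5; C=1.
Key eq: (2*k + 8)·f(k+1) = (k + 4)·f(k) + (1).
deg f ≤ -1 (via 1,1,0).
d = -1 < 0 ⇒ no nonzero polynomial f; not summable.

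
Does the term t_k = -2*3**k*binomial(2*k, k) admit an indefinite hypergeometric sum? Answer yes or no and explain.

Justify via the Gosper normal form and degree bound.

Step 1: r(k) = 6*(2*k + 1)/(k + 1).
A = 12*k + 6, B = k + 1, C = 1.
Key eq: (12*k + 6)·f(k+1) = (k)·f(k) + (1).
d = -1 from the (1,1,0) case.
deg f ≤ -1 is impossible — no certificate.

No — t_k has no hypergeometric antidifference.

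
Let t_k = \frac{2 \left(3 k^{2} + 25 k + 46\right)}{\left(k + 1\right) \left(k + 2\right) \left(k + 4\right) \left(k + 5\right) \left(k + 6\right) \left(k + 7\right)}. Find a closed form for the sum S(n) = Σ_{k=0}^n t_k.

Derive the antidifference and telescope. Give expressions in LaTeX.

S(n) = \frac{n^{3} + 14 n^{2} + 59 n + 46}{12 \left(n^{3} + 14 n^{2} + 59 n + 70\right)}

t_(k+1)/t_k = (k + 1)*(k + 4)*(25*k + 3*(k + 1)**2 + 71)/((k + 3)*(k + 8)*(3*k**2 + 25*k + 46)).
Gosper form: A/B · C(k+1)/C(k) with A=k + 1, B=k + 8, C=k**3 + 34*k**2/3 + 121*k/3 + 46.
Key eq: (k + 1)·f(k+1) = (k + 7)·f(k) + (k**3 + 34*k**2/3 + 121*k/3 + 46).
d = 6 from the (1,1,3) case.
A polynomial solution: f(k) = k*(k + 2)*(k + 3)*(k + 5)*(k**2 + 11*k + 34)/72.
Get s_k = R·t_k = k*(k**2 + 11*k + 34)/(12*(k**3 + 11*k**2 + 34*k + 24)) with R(k) = B(k−1)f(k)/C(k) = k*(k + 2)*(k + 5)*(k + 7)*(k**2 + 11*k + 34)/(24*(3*k**2 + 25*k + 46)).
Δs = 2*(3*k**2 + 25*k + 46)/(k**6 + 25*k**5 + 247*k**4 + 1219*k**3 + 3112*k**2 + 3796*k + 1680), as required.
s_(n+1) = (n**3 + 14*n**2 + 59*n + 46)/(12*(n**3 + 14*n**2 + 59*n + 70)) and s_(0) = 0, so S(n) = (n**3 + 14*n**2 + 59*n + 46)/(12*(n**3 + 14*n**2 + 59*n + 70)).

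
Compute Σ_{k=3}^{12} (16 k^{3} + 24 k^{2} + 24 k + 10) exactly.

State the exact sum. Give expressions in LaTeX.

Σ = 114580

r(k) = (8*k**3 + 36*k**2 + 60*k + 37)/(8*k**3 + 12*k**2 + 12*k + 5) after simplifying.
Take A(k)=1, B(k)=1, C(k)=k**3 + 3*k**2/2 + 3*k/2 + 5/8.
Key eq: (1)·f(k+1) = (1)·f(k) + (k**3 + 3*k**2/2 + 3*k/2 + 5/8).
Degrees (0,0,3) ⇒ d ≤ 4.
Coefficient equations give f(k) = k*(2*k**3 + 2*k + 1)/8.
Get s_k = R·t_k = 2*k*(2*k**3 + 2*k + 1) with R(k) = B(k−1)f(k)/C(k) = k*(2*k**3 + 2*k + 1)/(8*k**3 + 12*k**2 + 12*k + 5).
s_(k+1) − s_k = 16*k**3 + 24*k**2 + 24*k + 10 = t_k.
Σ_(k=3)^(12) t_k = s_(13) − s_(3) = 114946 − (366) = 114580.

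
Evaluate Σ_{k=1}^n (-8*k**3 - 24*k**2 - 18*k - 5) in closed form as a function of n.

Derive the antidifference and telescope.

S(n) = n*(-2*n**3 - 12*n**2 - 23*n - 18)

r(k) = (8*k**3 + 48*k**2 + 90*k + 55)/(8*k**3 + 24*k**2 + 18*k + 5) after simplifying.
Take A(k)=1, B(k)=1, C(k)=k**3 + 3*k**2 + 9*k/4 + 5/8.
Solve (1)·f(k+1) − (1)·f(k) = k**3 + 3*k**2 + 9*k/4 + 5/8.
From deg A=0, deg B=0, deg C=3: d=4.
Coefficient equations give f(k) = k**2*(2*k**2 + 4*k - 1)/8.
R(k) = B(k−1)·f(k)/C(k) = k**2*(2*k**2 + 4*k - 1)/(8*k**3 + 24*k**2 + 18*k + 5); s_k = R·t_k = k**2*(-2*k**2 - 4*k + 1).
Δs = -8*k**3 - 24*k**2 - 18*k - 5, as required.
s_(n+1) = -2*n**4 - 12*n**3 - 23*n**2 - 18*n - 5 and s_(1) = -5, so S(n) = n*(-2*n**3 - 12*n**2 - 23*n - 18).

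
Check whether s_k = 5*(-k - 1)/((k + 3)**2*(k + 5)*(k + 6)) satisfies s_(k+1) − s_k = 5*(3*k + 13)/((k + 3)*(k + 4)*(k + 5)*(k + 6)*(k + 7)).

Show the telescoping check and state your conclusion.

Invalid: residual 10*(-4*k**2 - 33*k - 67)/(k**7 + 32*k**6 + 432*k**5 + 3190*k**4 + 13919*k**3 + 35898*k**2 + 50688*k + 30240) ≠ 0.

s_(k+1) = 5*(-k - 2)/((k + 4)**2*(k + 6)*(k + 7))
s_(k+1) − s_k = 5*((k + 1)*(k + 4)**2*(k + 7) - (k + 2)*(k + 3)**2*(k + 5))/((k + 3)**2*(k + 4)**2*(k + 5)*(k + 6)*(k + 7))
(s_(k+1) − s_k) − t_k = 10*(-4*k**2 - 33*k - 67)/(k**7 + 32*k**6 + 432*k**5 + 3190*k**4 + 13919*k**3 + 35898*k**2 + 50688*k + 30240)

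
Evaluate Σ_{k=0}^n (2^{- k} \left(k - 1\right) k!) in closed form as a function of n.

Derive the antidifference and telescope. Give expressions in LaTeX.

Step 1: r(k) = k*(k + 1)/(2*(k - 1)).
Normal form (A,B,C) = (k/2 + 1/2, 1, k - 1).
Key eq: (k/2 + 1/2)·f(k+1) = (1)·f(k) + (k - 1).
Bound: deg f ≤ 0.
Coefficient equations give f(k) = 2.
Certificate R = B(k−1)f/C = 2/(k - 1) gives s_k = 2**(1 - k)*factorial(k).
Verify: (k - 1)*factorial(k)/2**k matches t_k.
Evaluate: s_(n+1) = factorial(n + 1)/2**n; subtract s_(0) = 2 ⇒ S(n) = -2 + factorial(n + 1)/2**n.

S(n) = -2 + 2^{- n} \left(n + 1\right)!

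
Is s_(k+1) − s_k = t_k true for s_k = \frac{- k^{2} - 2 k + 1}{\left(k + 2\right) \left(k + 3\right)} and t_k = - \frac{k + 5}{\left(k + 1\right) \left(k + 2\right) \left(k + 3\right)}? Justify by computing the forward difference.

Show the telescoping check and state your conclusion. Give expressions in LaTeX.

Invalid: residual \frac{2 \left(2 - k\right)}{k^{3} + 7 k^{2} + 14 k + 8} ≠ 0.

s_(k+1) = (-2*k - (k + 1)**2 - 1)/((k + 3)*(k + 4))
s_(k+1) − s_k = (-3*k - 8)/(k**3 + 9*k**2 + 26*k + 24)
(s_(k+1) − s_k) − t_k = 2*(2 - k)/(k**3 + 7*k**2 + 14*k + 8)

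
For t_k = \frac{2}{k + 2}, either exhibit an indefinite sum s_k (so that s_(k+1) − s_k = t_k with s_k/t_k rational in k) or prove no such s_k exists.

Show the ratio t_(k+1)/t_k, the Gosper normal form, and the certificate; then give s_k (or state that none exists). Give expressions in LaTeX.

Compute t_(k+1)/t_k: get (k + 2)/(k + 3).
Take A(k)=k + 2, B(k)=k + 3, C(k)=1.
Need (k + 2)·f(k+1) − (k + 2)·f(k) = 1.
deg f ≤ 0 (via 1,1,0).
Put f(k) = c0: A·f(k+1) − B(k−1)·f(k) − C = -1; need -1 = 0 — inconsistent ⇒ no f, not summable.

none (Gosper's algorithm certifies no s_k)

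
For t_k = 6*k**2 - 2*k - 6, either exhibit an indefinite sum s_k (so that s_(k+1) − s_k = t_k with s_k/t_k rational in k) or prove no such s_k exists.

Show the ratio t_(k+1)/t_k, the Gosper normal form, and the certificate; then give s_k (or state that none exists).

s_k = 2*k*(k**2 - 2*k - 2)

t_(k+1)/t_k = (k - 3*(k + 1)**2 + 4)/(-3*k**2 + k + 3).
Factor: A=1; B=1; C=k**2 - k/3 - 1.
f must satisfy (1)·f(k+1) − (1)·f(k) = k**2 - k/3 - 1.
d = 3 from the (0,0,2) case.
Solve for f: f(k) = k*(k**2 - 2*k - 2)/3 (degree 3 ≤ 3).
Then R = B(k−1)f/C = k*(k**2 - 2*k - 2)/(3*k**2 - k - 3), so s_k = R(k)·t_k = 2*k*(k**2 - 2*k - 2).
s_(k+1) − s_k = 6*k**2 - 2*k - 6 = t_k.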